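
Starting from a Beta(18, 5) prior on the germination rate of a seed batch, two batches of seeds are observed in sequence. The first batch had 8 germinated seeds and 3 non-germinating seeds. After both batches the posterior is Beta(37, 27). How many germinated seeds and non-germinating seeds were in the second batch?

Because Beta–binomial updating is additive in the counts, the combined data contributed (α_post−α_prior, β_post−β_prior) successes and failures.
Total across both batches: 37−18=19 germinated seeds, 27−5=22 non-germinating seeds.
Subtract the first batch: 19−8=11 germinated seeds and 22−3=19 non-germinating seeds.

11 germinated seeds and 19 non-germinating seeds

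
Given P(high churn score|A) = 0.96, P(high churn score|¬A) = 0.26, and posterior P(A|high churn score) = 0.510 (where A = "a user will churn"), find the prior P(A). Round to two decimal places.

P(A) = 0.22

In odds form, posterior odds = prior odds × likelihood ratio, so prior odds = posterior odds ÷ LR.
Posterior odds = 0.510/(1−0.510) = 1.0408. LR = 0.96/0.26 = 3.6923.
Prior odds = 1.0408/3.6923 = 0.2819, so P(A) = 0.2819/(1+0.2819) ≈ 0.22.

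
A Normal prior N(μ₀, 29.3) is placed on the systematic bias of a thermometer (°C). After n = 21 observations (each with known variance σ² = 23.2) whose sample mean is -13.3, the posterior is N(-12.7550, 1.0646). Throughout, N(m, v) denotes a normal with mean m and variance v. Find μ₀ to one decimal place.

μ₀ = 1.7

The posterior mean is a precision-weighted average: μ_n = (τ₀μ₀ + τ_data·x̄)/(τ₀+τ_data), with τ₀=1/σ₀² and τ_data=n/σ².
Here τ₀ = 1/29.3 = 0.034130 and τ_data = 21/23.2 = 0.905172, so τ_n = 0.939302.
Rearranging for μ₀: μ₀ = (μ_n·τ_n − τ_data·x̄)/τ₀ = (-12.7550·0.939302 − 0.905172·-13.3) / 0.034130 = 0.057991/0.034130 ≈ 1.7.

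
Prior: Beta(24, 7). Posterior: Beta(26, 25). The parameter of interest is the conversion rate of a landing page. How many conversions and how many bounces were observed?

A Beta(a, b) prior with s successes and f failures in binomial data gives a Beta(a+s, b+f) posterior.
So s = 26 − 24 = 2 and f = 25 − 7 = 18.

2 conversions and 18 bounces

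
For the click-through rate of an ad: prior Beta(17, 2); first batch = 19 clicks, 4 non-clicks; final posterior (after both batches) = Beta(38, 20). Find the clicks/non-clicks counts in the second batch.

2 clicks and 14 non-clicks

Sequential conjugate updates are equivalent to a single update on the pooled data, so total successes = posterior α − prior α and total failures = posterior β − prior β.
Total across both batches: 38−17=21 clicks, 20−2=18 non-clicks.
Subtract the first batch: 21−19=2 clicks and 18−4=14 non-clicks.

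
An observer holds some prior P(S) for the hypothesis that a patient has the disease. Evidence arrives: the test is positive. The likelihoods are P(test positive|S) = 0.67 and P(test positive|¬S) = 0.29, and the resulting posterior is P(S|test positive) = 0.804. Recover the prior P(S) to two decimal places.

P(S) = 0.64

In odds form, posterior odds = prior odds × likelihood ratio, so prior odds = posterior odds ÷ LR.
Posterior odds = 0.804/(1−0.804) = 4.1020. LR = 0.67/0.29 = 2.3103.
Prior odds = 4.1020/2.3103 = 1.7755, so P(S) = 1.7755/(1+1.7755) ≈ 0.64.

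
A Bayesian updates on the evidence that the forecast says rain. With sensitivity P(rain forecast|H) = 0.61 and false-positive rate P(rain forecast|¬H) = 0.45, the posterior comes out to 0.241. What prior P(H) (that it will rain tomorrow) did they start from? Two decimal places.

In odds form, posterior odds = prior odds × likelihood ratio, so prior odds = posterior odds ÷ LR.
Posterior odds = 0.241/(1−0.241) = 0.3175. LR = 0.61/0.45 = 1.3556.
Prior odds = 0.3175/1.3556 = 0.2342, so P(H) = 0.2342/(1+0.2342) ≈ 0.19.

P(H) = 0.19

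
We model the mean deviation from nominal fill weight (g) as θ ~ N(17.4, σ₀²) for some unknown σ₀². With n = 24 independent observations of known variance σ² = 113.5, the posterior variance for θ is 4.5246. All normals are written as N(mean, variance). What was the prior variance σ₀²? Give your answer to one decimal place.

σ₀² = 104.6

For the Normal–Normal model with known σ², precisions add: τ_n = τ₀ + n/σ².
So 1/σ₀² = 1/4.5246 − 24/113.5 = 0.221014 − 0.211454 = 0.009560.
Hence σ₀² = 1/0.009560 ≈ 104.6.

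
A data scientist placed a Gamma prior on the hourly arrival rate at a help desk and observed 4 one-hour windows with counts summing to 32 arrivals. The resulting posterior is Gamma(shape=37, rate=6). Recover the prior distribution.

Gamma(shape=5, rate=2)

A Gamma(α, β) prior (rate parametrization) on a Poisson rate with n observations summing to S gives posterior Gamma(α+S, β+n).
So α = 37 − 32 = 5 and β = 6 − 4 = 2.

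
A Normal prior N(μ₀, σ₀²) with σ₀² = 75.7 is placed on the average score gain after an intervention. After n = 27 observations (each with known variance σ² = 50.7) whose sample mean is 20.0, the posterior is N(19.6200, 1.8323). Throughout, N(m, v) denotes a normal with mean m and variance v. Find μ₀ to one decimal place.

μ₀ = 4.3

With known observation variance, the Normal–Normal posterior has precision τ_n = τ₀ + n/σ² and mean μ_n = (τ₀μ₀ + (n/σ²)x̄)/τ_n.
Here τ₀ = 1/75.7 = 0.013210 and τ_data = 27/50.7 = 0.532544, so τ_n = 0.545754.
Rearranging for μ₀: μ₀ = (μ_n·τ_n − τ_data·x̄)/τ₀ = (19.6200·0.545754 − 0.532544·20.0) / 0.013210 = 0.056813/0.013210 ≈ 4.3.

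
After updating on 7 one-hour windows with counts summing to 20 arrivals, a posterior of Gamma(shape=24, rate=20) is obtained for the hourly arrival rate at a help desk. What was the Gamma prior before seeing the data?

Gamma–Poisson conjugacy: posterior shape = α + Σxᵢ, posterior rate = β + n.
So α = 24 − 20 = 4 and β = 20 − 7 = 13.

Gamma(shape=4, rate=13)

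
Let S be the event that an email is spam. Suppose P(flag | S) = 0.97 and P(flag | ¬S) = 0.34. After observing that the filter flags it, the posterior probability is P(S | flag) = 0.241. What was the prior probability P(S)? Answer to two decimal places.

P(S) = 0.10

Bayes' rule in odds form gives O(S|E) = O(S)·[P(E|S)/P(E|¬S)], hence O(S) = O(S|E)/LR.
Posterior odds = 0.241/(1−0.241) = 0.3175. LR = 0.97/0.34 = 2.8529.
Prior odds = 0.3175/2.8529 = 0.1113, so P(S) = 0.1113/(1+0.1113) ≈ 0.10.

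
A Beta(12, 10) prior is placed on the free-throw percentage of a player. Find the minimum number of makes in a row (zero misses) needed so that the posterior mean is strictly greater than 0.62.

After k makes and 0 misses the posterior is Beta(12+k, 10), with mean (12+k)/(12+10+k).
Set (12+k)/(22+k) > 0.62 and solve: k > (0.62·22 − 12)/(1 − 0.62) = 4.316.
The smallest integer exceeding 4.316 is 5.

k = 5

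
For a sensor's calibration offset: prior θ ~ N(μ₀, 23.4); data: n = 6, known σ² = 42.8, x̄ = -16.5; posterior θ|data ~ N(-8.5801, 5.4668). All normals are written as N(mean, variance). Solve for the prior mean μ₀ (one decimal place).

μ₀ = 17.4

The posterior mean is a precision-weighted average: μ_n = (τ₀μ₀ + τ_data·x̄)/(τ₀+τ_data), with τ₀=1/σ₀² and τ_data=n/σ².
Here τ₀ = 1/23.4 = 0.042735 and τ_data = 6/42.8 = 0.140187, so τ_n = 0.182922.
Rearranging for μ₀: μ₀ = (μ_n·τ_n − τ_data·x̄)/τ₀ = (-8.5801·0.182922 − 0.140187·-16.5) / 0.042735 = 0.743596/0.042735 ≈ 17.4.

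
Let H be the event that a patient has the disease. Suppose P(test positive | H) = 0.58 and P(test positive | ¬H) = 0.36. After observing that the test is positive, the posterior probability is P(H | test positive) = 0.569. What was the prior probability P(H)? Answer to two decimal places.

P(H) = 0.45

In odds form, posterior odds = prior odds × likelihood ratio, so prior odds = posterior odds ÷ LR.
Posterior odds = 0.569/(1−0.569) = 1.3202. LR = 0.58/0.36 = 1.6111.
Prior odds = 1.3202/1.6111 = 0.8194, so P(H) = 0.8194/(1+0.8194) ≈ 0.45.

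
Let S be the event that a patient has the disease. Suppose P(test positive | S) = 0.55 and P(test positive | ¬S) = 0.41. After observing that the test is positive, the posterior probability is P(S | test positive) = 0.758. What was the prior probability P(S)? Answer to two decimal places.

In odds form, posterior odds = prior odds × likelihood ratio, so prior odds = posterior odds ÷ LR.
Posterior odds = 0.758/(1−0.758) = 3.1322. LR = 0.55/0.41 = 1.3415.
Prior odds = 3.1322/1.3415 = 2.3348, so P(S) = 2.3348/(1+2.3348) ≈ 0.70.

P(S) = 0.70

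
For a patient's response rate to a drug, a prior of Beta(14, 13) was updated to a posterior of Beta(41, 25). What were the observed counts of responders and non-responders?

A Beta(a, b) prior with s successes and f failures in binomial data gives a Beta(a+s, b+f) posterior.
Match parameters: s=41−14=27, f=25−13=12.

27 responders and 12 non-responders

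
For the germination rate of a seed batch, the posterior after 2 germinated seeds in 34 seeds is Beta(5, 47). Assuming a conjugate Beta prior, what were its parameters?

Beta(3, 15)

A Beta(a, b) prior with s successes and f failures in binomial data gives a Beta(a+s, b+f) posterior.
Subtract the data counts: 5−2=3, 47−32=15.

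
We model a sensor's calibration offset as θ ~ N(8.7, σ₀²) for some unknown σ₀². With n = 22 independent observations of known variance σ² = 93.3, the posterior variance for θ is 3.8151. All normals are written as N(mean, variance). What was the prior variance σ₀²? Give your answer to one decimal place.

Posterior precision equals prior precision plus data precision: 1/σ_n² = 1/σ₀² + n/σ².
So 1/σ₀² = 1/3.8151 − 22/93.3 = 0.262116 − 0.235798 = 0.026318.
Hence σ₀² = 1/0.026318 ≈ 38.0.

σ₀² = 38.0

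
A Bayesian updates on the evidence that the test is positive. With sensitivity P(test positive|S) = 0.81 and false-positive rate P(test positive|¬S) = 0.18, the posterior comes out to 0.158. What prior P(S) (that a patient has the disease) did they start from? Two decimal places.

P(S) = 0.04

In odds form, posterior odds = prior odds × likelihood ratio, so prior odds = posterior odds ÷ LR.
Posterior odds = 0.158/(1−0.158) = 0.1876. LR = 0.81/0.18 = 4.5000.
Prior odds = 0.1876/4.5000 = 0.0417, so P(S) = 0.0417/(1+0.0417) ≈ 0.04.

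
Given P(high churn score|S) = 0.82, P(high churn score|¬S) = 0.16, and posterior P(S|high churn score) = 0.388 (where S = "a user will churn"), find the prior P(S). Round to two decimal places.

P(S) = 0.11

In odds form, posterior odds = prior odds × likelihood ratio, so prior odds = posterior odds ÷ LR.
Posterior odds = 0.388/(1−0.388) = 0.6340. LR = 0.82/0.16 = 5.1250.
Prior odds = 0.6340/5.1250 = 0.1237, so P(S) = 0.1237/(1+0.1237) ≈ 0.11.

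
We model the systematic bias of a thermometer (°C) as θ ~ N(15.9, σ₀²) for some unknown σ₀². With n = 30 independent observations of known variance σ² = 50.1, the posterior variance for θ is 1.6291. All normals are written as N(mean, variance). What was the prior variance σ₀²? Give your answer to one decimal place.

σ₀² = 66.5

For the Normal–Normal model with known σ², precisions add: τ_n = τ₀ + n/σ².
So 1/σ₀² = 1/1.6291 − 30/50.1 = 0.613836 − 0.598802 = 0.015034.
Hence σ₀² = 1/0.015034 ≈ 66.5.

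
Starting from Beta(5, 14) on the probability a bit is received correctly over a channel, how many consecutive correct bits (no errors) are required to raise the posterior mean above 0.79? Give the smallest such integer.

After k correct bits and 0 errors the posterior is Beta(5+k, 14), with mean (5+k)/(5+14+k).
Set (5+k)/(19+k) > 0.79 and solve: k > (0.79·19 − 5)/(1 − 0.79) = 47.667.
The smallest integer exceeding 47.667 is 48, and checking k=48: (53)/(67) = 0.7910 > 0.79.

k = 48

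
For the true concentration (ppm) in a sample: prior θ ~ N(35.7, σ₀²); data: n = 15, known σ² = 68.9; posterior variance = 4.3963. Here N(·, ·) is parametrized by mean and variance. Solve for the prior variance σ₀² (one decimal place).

Posterior precision equals prior precision plus data precision: 1/σ_n² = 1/σ₀² + n/σ².
So 1/σ₀² = 1/4.3963 − 15/68.9 = 0.227464 − 0.217707 = 0.009757.
Hence σ₀² = 1/0.009757 ≈ 102.5.

σ₀² = 102.5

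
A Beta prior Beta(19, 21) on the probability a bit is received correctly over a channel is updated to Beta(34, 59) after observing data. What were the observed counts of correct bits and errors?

15 correct bits and 38 errors

Beta is conjugate to the binomial likelihood: posterior = Beta(a+s, b+f).
So s = 34 − 19 = 15 and f = 59 − 21 = 38.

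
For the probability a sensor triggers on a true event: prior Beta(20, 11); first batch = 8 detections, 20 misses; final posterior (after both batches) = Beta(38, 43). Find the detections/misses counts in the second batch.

Sequential conjugate updates are equivalent to a single update on the pooled data, so total successes = posterior α − prior α and total failures = posterior β − prior β.
Total across both batches: 38−20=18 detections, 43−11=32 misses.
Subtract the first batch: 18−8=10 detections and 32−20=12 misses.

10 detections and 12 misses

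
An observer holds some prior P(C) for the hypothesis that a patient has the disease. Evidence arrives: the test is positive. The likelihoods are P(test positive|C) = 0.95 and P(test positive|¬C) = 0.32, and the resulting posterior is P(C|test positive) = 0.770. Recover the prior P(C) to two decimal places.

In odds form, posterior odds = prior odds × likelihood ratio, so prior odds = posterior odds ÷ LR.
Posterior odds = 0.770/(1−0.770) = 3.3478. LR = 0.95/0.32 = 2.9688.
Prior odds = 3.3478/2.9688 = 1.1277, so P(C) = 1.1277/(1+1.1277) ≈ 0.53.

P(C) = 0.53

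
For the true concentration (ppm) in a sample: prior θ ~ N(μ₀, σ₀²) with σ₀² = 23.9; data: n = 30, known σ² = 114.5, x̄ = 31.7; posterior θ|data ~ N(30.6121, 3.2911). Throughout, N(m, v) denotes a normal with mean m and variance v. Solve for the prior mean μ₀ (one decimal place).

μ₀ = 23.8

The posterior mean is a precision-weighted average: μ_n = (τ₀μ₀ + τ_data·x̄)/(τ₀+τ_data), with τ₀=1/σ₀² and τ_data=n/σ².
Here τ₀ = 1/23.9 = 0.041841 and τ_data = 30/114.5 = 0.262009, so τ_n = 0.303850.
Rearranging for μ₀: μ₀ = (μ_n·τ_n − τ_data·x̄)/τ₀ = (30.6121·0.303850 − 0.262009·31.7) / 0.041841 = 0.995801/0.041841 ≈ 23.8.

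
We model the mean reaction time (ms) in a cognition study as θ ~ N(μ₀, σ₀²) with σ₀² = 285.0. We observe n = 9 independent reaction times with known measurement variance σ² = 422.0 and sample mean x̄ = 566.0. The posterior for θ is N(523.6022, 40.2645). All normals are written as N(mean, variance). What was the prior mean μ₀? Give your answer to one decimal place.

The posterior mean is a precision-weighted average: μ_n = (τ₀μ₀ + τ_data·x̄)/(τ₀+τ_data), with τ₀=1/σ₀² and τ_data=n/σ².
Here τ₀ = 1/285.0 = 0.003509 and τ_data = 9/422.0 = 0.021327, so τ_n = 0.024836.
Rearranging for μ₀: μ₀ = (μ_n·τ_n − τ_data·x̄)/τ₀ = (523.6022·0.024836 − 0.021327·566.0) / 0.003509 = 0.933102/0.003509 ≈ 265.9.

μ₀ = 265.9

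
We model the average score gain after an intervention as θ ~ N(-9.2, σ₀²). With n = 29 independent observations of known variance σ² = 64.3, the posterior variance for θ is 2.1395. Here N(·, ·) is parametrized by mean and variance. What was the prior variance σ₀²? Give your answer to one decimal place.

σ₀² = 61.0

For the Normal–Normal model with known σ², precisions add: τ_n = τ₀ + n/σ².
So 1/σ₀² = 1/2.1395 − 29/64.3 = 0.467399 − 0.451011 = 0.016388.
Hence σ₀² = 1/0.016388 ≈ 61.0.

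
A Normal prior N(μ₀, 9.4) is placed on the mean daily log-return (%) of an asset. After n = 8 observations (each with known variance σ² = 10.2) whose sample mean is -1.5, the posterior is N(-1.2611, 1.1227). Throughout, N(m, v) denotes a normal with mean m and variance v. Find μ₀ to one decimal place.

With known observation variance, the Normal–Normal posterior has precision τ_n = τ₀ + n/σ² and mean μ_n = (τ₀μ₀ + (n/σ²)x̄)/τ_n.
Here τ₀ = 1/9.4 = 0.106383 and τ_data = 8/10.2 = 0.784314, so τ_n = 0.890697.
Rearranging for μ₀: μ₀ = (μ_n·τ_n − τ_data·x̄)/τ₀ = (-1.2611·0.890697 − 0.784314·-1.5) / 0.106383 = 0.053213/0.106383 ≈ 0.5.

μ₀ = 0.5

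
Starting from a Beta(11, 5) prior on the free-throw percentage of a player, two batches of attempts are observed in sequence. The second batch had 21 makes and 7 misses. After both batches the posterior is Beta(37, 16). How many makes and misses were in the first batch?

5 makes and 4 misses

Sequential conjugate updates are equivalent to a single update on the pooled data, so total successes = posterior α − prior α and total failures = posterior β − prior β.
Total across both batches: 37−11=26 makes, 16−5=11 misses.
Subtract the second batch: 26−21=5 makes and 11−7=4 misses.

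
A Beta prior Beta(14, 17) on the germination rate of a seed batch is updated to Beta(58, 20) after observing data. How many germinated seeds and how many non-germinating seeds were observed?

44 germinated seeds and 3 non-germinating seeds

A Beta(α, β) prior with s successes and f failures in binomial data gives a Beta(α+s, β+f) posterior.
So s = 58 − 14 = 44 and f = 20 − 17 = 3.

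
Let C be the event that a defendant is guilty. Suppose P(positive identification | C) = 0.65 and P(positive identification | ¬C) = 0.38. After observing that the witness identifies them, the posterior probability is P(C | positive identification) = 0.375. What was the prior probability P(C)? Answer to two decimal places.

In odds form, posterior odds = prior odds × likelihood ratio, so prior odds = posterior odds ÷ LR.
Posterior odds = 0.375/(1−0.375) = 0.6000. LR = 0.65/0.38 = 1.7105.
Prior odds = 0.6000/1.7105 = 0.3508, so P(C) = 0.3508/(1+0.3508) ≈ 0.26.

P(C) = 0.26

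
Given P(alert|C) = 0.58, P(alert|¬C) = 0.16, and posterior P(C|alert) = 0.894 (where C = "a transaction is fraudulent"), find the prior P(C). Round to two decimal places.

P(C) = 0.70

Bayes' rule in odds form gives O(C|E) = O(C)·[P(E|C)/P(E|¬C)], hence O(C) = O(C|E)/LR.
Posterior odds = 0.894/(1−0.894) = 8.4340. LR = 0.58/0.16 = 3.6250.
Prior odds = 8.4340/3.6250 = 2.3266, so P(C) = 2.3266/(1+2.3266) ≈ 0.70.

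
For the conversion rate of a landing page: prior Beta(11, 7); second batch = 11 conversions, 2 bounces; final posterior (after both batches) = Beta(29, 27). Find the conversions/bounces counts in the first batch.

Sequential conjugate updates are equivalent to a single update on the pooled data, so total successes = posterior α − prior α and total failures = posterior β − prior β.
Total across both batches: 29−11=18 conversions, 27−7=20 bounces.
Subtract the second batch: 18−11=7 conversions and 20−2=18 bounces.

7 conversions and 18 bounces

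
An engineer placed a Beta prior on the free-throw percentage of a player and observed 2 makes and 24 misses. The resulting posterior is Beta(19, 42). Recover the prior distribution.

Beta is conjugate to the binomial likelihood: posterior = Beta(α+s, β+f).
So α = 19 − 2 = 17 and β = 42 − 24 = 18.

Beta(17, 18)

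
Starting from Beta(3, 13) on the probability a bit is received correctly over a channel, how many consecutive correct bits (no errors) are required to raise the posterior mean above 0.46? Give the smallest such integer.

After k correct bits and 0 errors the posterior is Beta(3+k, 13), with mean (3+k)/(3+13+k).
Set (3+k)/(16+k) > 0.46 and solve: k > (0.46·16 − 3)/(1 − 0.46) = 8.074.
The smallest integer exceeding 8.074 is 9.

k = 9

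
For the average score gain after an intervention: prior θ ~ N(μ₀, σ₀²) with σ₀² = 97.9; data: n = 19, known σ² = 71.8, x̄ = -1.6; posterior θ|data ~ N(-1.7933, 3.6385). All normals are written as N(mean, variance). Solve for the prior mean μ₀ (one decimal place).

μ₀ = -6.8

The posterior mean is a precision-weighted average: μ_n = (τ₀μ₀ + τ_data·x̄)/(τ₀+τ_data), with τ₀=1/σ₀² and τ_data=n/σ².
Here τ₀ = 1/97.9 = 0.010215 and τ_data = 19/71.8 = 0.264624, so τ_n = 0.274839.
Rearranging for μ₀: μ₀ = (μ_n·τ_n − τ_data·x̄)/τ₀ = (-1.7933·0.274839 − 0.264624·-1.6) / 0.010215 = -0.069470/0.010215 ≈ -6.8.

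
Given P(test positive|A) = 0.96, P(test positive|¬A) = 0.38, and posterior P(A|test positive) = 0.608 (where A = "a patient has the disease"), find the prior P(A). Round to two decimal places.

In odds form, posterior odds = prior odds × likelihood ratio, so prior odds = posterior odds ÷ LR.
Posterior odds = 0.608/(1−0.608) = 1.5510. LR = 0.96/0.38 = 2.5263.
Prior odds = 1.5510/2.5263 = 0.6139, so P(A) = 0.6139/(1+0.6139) ≈ 0.38.

P(A) = 0.38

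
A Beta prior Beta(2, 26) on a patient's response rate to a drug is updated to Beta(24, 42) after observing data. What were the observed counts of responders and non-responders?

22 responders and 16 non-responders

Under Beta–binomial conjugacy the posterior parameters are (a+s, b+f).
Match parameters: s=24−2=22, f=42−26=16.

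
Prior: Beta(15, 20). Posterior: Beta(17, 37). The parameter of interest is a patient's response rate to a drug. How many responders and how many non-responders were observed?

2 responders and 17 non-responders

A Beta(a, b) prior with s successes and f failures in binomial data gives a Beta(a+s, b+f) posterior.
Match parameters: s=17−15=2, f=37−20=17.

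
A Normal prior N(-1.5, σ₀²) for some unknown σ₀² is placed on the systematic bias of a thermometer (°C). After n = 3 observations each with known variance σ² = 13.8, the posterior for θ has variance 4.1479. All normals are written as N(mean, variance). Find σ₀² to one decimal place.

For the Normal–Normal model with known σ², precisions add: τ_n = τ₀ + n/σ².
So 1/σ₀² = 1/4.1479 − 3/13.8 = 0.241086 − 0.217391 = 0.023695.
Hence σ₀² = 1/0.023695 ≈ 42.2.

σ₀² = 42.2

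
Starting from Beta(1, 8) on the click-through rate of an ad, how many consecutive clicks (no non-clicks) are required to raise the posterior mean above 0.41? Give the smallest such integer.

After k clicks and 0 non-clicks the posterior is Beta(1+k, 8), with mean (1+k)/(1+8+k).
Set (1+k)/(9+k) > 0.41 and solve: k > (0.41·9 − 1)/(1 − 0.41) = 4.559.
The smallest integer exceeding 4.559 is 5.

k = 5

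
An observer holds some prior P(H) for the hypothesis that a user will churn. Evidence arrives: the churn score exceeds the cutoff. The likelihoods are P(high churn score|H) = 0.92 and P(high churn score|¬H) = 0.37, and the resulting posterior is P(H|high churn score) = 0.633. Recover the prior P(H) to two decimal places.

In odds form, posterior odds = prior odds × likelihood ratio, so prior odds = posterior odds ÷ LR.
Posterior odds = 0.633/(1−0.633) = 1.7248. LR = 0.92/0.37 = 2.4865.
Prior odds = 1.7248/2.4865 = 0.6937, so P(H) = 0.6937/(1+0.6937) ≈ 0.41.

P(H) = 0.41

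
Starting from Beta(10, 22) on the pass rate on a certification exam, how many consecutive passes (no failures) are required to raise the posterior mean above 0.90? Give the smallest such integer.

k = 189

After k passes and 0 failures the posterior is Beta(10+k, 22), with mean (10+k)/(10+22+k).
Set (10+k)/(32+k) > 0.90 and solve: k > (0.90·32 − 10)/(1 − 0.90) = 188.000.
The smallest integer exceeding 188.000 is 189, and checking k=189: (199)/(221) = 0.9005 > 0.90.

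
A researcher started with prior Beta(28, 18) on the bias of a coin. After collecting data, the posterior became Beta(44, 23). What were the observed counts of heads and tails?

16 heads and 5 tails

A Beta(a, b) prior with s successes and f failures in binomial data gives a Beta(a+s, b+f) posterior.
So s = 44 − 28 = 16 and f = 23 − 18 = 5.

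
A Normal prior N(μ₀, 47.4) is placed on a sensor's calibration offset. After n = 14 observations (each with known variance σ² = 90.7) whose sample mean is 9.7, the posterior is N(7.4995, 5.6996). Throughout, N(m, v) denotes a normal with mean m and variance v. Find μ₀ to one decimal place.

The posterior mean is a precision-weighted average: μ_n = (τ₀μ₀ + τ_data·x̄)/(τ₀+τ_data), with τ₀=1/σ₀² and τ_data=n/σ².
Here τ₀ = 1/47.4 = 0.021097 and τ_data = 14/90.7 = 0.154355, so τ_n = 0.175452.
Rearranging for μ₀: μ₀ = (μ_n·τ_n − τ_data·x̄)/τ₀ = (7.4995·0.175452 − 0.154355·9.7) / 0.021097 = -0.181441/0.021097 ≈ -8.6.

μ₀ = -8.6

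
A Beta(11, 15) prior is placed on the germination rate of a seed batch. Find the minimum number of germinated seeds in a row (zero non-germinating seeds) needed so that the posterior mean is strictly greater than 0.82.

After k germinated seeds and 0 non-germinating seeds the posterior is Beta(11+k, 15), with mean (11+k)/(11+15+k).
Set (11+k)/(26+k) > 0.82 and solve: k > (0.82·26 − 11)/(1 − 0.82) = 57.333.
The smallest integer exceeding 57.333 is 58.

k = 58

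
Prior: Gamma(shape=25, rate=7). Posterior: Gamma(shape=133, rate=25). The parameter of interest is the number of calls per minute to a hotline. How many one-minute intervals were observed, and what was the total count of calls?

Gamma–Poisson conjugacy: posterior shape = α + Σxᵢ, posterior rate = β + n.
Matching: Σxᵢ = 133 − 25 = 108 and n = 25 − 7 = 18.

n = 18 one-minute intervals with total 108 calls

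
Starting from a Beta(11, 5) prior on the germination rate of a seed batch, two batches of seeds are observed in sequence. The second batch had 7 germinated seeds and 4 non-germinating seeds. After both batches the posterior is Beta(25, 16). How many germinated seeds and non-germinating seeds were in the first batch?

7 germinated seeds and 7 non-germinating seeds

Because Beta–binomial updating is additive in the counts, the combined data contributed (α_post−α_prior, β_post−β_prior) successes and failures.
Total across both batches: 25−11=14 germinated seeds, 16−5=11 non-germinating seeds.
Subtract the second batch: 14−7=7 germinated seeds and 11−4=7 non-germinating seeds.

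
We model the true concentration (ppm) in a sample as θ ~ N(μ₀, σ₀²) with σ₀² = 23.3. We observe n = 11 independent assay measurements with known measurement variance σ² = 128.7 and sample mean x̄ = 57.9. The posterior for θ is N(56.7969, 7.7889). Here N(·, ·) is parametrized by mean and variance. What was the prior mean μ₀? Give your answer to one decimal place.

μ₀ = 54.6

With known observation variance, the Normal–Normal posterior has precision τ_n = τ₀ + n/σ² and mean μ_n = (τ₀μ₀ + (n/σ²)x̄)/τ_n.
Here τ₀ = 1/23.3 = 0.042918 and τ_data = 11/128.7 = 0.085470, so τ_n = 0.128388.
Rearranging for μ₀: μ₀ = (μ_n·τ_n − τ_data·x̄)/τ₀ = (56.7969·0.128388 − 0.085470·57.9) / 0.042918 = 2.343327/0.042918 ≈ 54.6.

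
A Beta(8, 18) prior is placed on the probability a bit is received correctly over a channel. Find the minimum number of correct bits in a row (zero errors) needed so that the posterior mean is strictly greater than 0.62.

After k correct bits and 0 errors the posterior is Beta(8+k, 18), with mean (8+k)/(8+18+k).
Set (8+k)/(26+k) > 0.62 and solve: k > (0.62·26 − 8)/(1 − 0.62) = 21.368.
The smallest integer exceeding 21.368 is 22.

k = 22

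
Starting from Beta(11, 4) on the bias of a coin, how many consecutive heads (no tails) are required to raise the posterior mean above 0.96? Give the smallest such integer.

k = 86

After k heads and 0 tails the posterior is Beta(11+k, 4), with mean (11+k)/(11+4+k).
Set (11+k)/(15+k) > 0.96 and solve: k > (0.96·15 − 11)/(1 − 0.96) = 85.000.
The smallest integer exceeding 85.000 is 86.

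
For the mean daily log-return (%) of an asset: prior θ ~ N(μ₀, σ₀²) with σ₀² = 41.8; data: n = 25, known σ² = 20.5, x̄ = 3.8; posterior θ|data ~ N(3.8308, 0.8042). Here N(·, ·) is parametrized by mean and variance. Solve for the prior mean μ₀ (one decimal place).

μ₀ = 5.4

With known observation variance, the Normal–Normal posterior has precision τ_n = τ₀ + n/σ² and mean μ_n = (τ₀μ₀ + (n/σ²)x̄)/τ_n.
Here τ₀ = 1/41.8 = 0.023923 and τ_data = 25/20.5 = 1.219512, so τ_n = 1.243435.
Rearranging for μ₀: μ₀ = (μ_n·τ_n − τ_data·x̄)/τ₀ = (3.8308·1.243435 − 1.219512·3.8) / 0.023923 = 0.129205/0.023923 ≈ 5.4.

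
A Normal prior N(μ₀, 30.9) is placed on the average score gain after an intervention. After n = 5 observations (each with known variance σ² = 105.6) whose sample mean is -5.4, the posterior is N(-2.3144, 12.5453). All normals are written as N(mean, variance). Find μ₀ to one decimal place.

The posterior mean is a precision-weighted average: μ_n = (τ₀μ₀ + τ_data·x̄)/(τ₀+τ_data), with τ₀=1/σ₀² and τ_data=n/σ².
Here τ₀ = 1/30.9 = 0.032362 and τ_data = 5/105.6 = 0.047348, so τ_n = 0.079710.
Rearranging for μ₀: μ₀ = (μ_n·τ_n − τ_data·x̄)/τ₀ = (-2.3144·0.079710 − 0.047348·-5.4) / 0.032362 = 0.071198/0.032362 ≈ 2.2.

μ₀ = 2.2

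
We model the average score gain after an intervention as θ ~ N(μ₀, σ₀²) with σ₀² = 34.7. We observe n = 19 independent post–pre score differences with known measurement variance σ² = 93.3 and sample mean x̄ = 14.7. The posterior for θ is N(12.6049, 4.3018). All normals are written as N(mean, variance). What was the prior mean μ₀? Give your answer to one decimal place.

μ₀ = -2.2

The posterior mean is a precision-weighted average: μ_n = (τ₀μ₀ + τ_data·x̄)/(τ₀+τ_data), with τ₀=1/σ₀² and τ_data=n/σ².
Here τ₀ = 1/34.7 = 0.028818 and τ_data = 19/93.3 = 0.203644, so τ_n = 0.232462.
Rearranging for μ₀: μ₀ = (μ_n·τ_n − τ_data·x̄)/τ₀ = (12.6049·0.232462 − 0.203644·14.7) / 0.028818 = -0.063407/0.028818 ≈ -2.2.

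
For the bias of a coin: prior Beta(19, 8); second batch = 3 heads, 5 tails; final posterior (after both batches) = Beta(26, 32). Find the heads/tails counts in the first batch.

Because Beta–binomial updating is additive in the counts, the combined data contributed (α_post−α_prior, β_post−β_prior) successes and failures.
Total across both batches: 26−19=7 heads, 32−8=24 tails.
Subtract the second batch: 7−3=4 heads and 24−5=19 tails.

4 heads and 19 tails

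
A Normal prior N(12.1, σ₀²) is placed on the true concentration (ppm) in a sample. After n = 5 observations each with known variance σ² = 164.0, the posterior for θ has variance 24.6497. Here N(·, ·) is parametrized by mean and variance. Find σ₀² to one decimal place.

σ₀² = 99.2

For the Normal–Normal model with known σ², precisions add: τ_n = τ₀ + n/σ².
So 1/σ₀² = 1/24.6497 − 5/164.0 = 0.040568 − 0.030488 = 0.010080.
Hence σ₀² = 1/0.010080 ≈ 99.2.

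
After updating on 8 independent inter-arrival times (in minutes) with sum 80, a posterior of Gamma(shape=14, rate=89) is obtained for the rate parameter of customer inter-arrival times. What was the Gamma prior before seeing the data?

For an exponential likelihood with a Gamma(α, β) prior on the rate, n observations with total T give posterior Gamma(α+n, β+T).
So α = 14 − 8 = 6 and β = 89 − 80 = 9.

Gamma(shape=6, rate=9)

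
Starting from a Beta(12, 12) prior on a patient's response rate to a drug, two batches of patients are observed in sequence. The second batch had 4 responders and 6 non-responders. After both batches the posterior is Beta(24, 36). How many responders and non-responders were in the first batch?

Sequential conjugate updates are equivalent to a single update on the pooled data, so total successes = posterior α − prior α and total failures = posterior β − prior β.
Total across both batches: 24−12=12 responders, 36−12=24 non-responders.
Subtract the second batch: 12−4=8 responders and 24−6=18 non-responders.

8 responders and 18 non-responders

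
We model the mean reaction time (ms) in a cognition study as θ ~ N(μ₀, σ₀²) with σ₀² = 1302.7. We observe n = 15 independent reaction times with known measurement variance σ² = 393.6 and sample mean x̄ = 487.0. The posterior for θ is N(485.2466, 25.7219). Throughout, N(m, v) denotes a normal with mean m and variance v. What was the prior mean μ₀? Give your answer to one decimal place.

With known observation variance, the Normal–Normal posterior has precision τ_n = τ₀ + n/σ² and mean μ_n = (τ₀μ₀ + (n/σ²)x̄)/τ_n.
Here τ₀ = 1/1302.7 = 0.000768 and τ_data = 15/393.6 = 0.038110, so τ_n = 0.038878.
Rearranging for μ₀: μ₀ = (μ_n·τ_n − τ_data·x̄)/τ₀ = (485.2466·0.038878 − 0.038110·487.0) / 0.000768 = 0.305847/0.000768 ≈ 398.2.

μ₀ = 398.2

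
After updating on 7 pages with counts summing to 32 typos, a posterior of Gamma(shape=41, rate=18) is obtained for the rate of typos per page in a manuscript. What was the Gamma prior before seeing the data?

Gamma(shape=9, rate=11)

A Gamma(α, β) prior (rate parametrization) on a Poisson rate with n observations summing to S gives posterior Gamma(α+S, β+n).
So α = 41 − 32 = 9 and β = 18 − 7 = 11.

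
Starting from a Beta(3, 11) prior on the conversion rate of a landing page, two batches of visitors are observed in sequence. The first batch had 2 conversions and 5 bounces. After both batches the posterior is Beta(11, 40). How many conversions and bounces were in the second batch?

Sequential conjugate updates are equivalent to a single update on the pooled data, so total successes = posterior α − prior α and total failures = posterior β − prior β.
Total across both batches: 11−3=8 conversions, 40−11=29 bounces.
Subtract the first batch: 8−2=6 conversions and 29−5=24 bounces.

6 conversions and 24 bounces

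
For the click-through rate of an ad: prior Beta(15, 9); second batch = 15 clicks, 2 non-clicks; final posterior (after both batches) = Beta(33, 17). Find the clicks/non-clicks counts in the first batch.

Sequential conjugate updates are equivalent to a single update on the pooled data, so total successes = posterior α − prior α and total failures = posterior β − prior β.
Total across both batches: 33−15=18 clicks, 17−9=8 non-clicks.
Subtract the second batch: 18−15=3 clicks and 8−2=6 non-clicks.

3 clicks and 6 non-clicks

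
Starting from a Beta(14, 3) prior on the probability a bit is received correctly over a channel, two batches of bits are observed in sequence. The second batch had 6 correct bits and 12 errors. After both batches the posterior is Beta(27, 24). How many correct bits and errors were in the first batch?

7 correct bits and 9 errors

Sequential conjugate updates are equivalent to a single update on the pooled data, so total successes = posterior α − prior α and total failures = posterior β − prior β.
Total across both batches: 27−14=13 correct bits, 24−3=21 errors.
Subtract the second batch: 13−6=7 correct bits and 21−12=9 errors.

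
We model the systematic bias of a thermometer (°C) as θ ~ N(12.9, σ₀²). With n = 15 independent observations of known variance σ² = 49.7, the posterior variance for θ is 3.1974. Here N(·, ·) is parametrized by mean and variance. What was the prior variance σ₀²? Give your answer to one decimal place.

σ₀² = 91.4

Posterior precision equals prior precision plus data precision: 1/σ_n² = 1/σ₀² + n/σ².
So 1/σ₀² = 1/3.1974 − 15/49.7 = 0.312754 − 0.301811 = 0.010943.
Hence σ₀² = 1/0.010943 ≈ 91.4.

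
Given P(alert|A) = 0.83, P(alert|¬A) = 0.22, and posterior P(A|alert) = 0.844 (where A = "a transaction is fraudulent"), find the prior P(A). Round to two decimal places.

P(A) = 0.59

In odds form, posterior odds = prior odds × likelihood ratio, so prior odds = posterior odds ÷ LR.
Posterior odds = 0.844/(1−0.844) = 5.4103. LR = 0.83/0.22 = 3.7727.
Prior odds = 5.4103/3.7727 = 1.4341, so P(A) = 1.4341/(1+1.4341) ≈ 0.59.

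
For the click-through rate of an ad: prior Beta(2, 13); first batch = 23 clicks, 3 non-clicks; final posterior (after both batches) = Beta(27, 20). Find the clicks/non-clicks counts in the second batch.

2 clicks and 4 non-clicks

Sequential conjugate updates are equivalent to a single update on the pooled data, so total successes = posterior α − prior α and total failures = posterior β − prior β.
Total across both batches: 27−2=25 clicks, 20−13=7 non-clicks.
Subtract the first batch: 25−23=2 clicks and 7−3=4 non-clicks.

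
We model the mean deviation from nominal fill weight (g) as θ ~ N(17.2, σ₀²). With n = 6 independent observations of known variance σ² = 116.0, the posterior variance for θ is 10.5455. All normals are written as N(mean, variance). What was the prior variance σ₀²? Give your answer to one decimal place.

σ₀² = 23.2

Posterior precision equals prior precision plus data precision: 1/σ_n² = 1/σ₀² + n/σ².
So 1/σ₀² = 1/10.5455 − 6/116.0 = 0.094827 − 0.051724 = 0.043103.
Hence σ₀² = 1/0.043103 ≈ 23.2.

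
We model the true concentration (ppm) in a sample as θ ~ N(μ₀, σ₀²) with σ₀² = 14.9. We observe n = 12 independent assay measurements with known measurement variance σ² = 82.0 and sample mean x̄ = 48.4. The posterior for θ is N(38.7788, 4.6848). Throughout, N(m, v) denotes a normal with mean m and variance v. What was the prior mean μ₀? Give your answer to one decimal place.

The posterior mean is a precision-weighted average: μ_n = (τ₀μ₀ + τ_data·x̄)/(τ₀+τ_data), with τ₀=1/σ₀² and τ_data=n/σ².
Here τ₀ = 1/14.9 = 0.067114 and τ_data = 12/82.0 = 0.146341, so τ_n = 0.213455.
Rearranging for μ₀: μ₀ = (μ_n·τ_n − τ_data·x̄)/τ₀ = (38.7788·0.213455 − 0.146341·48.4) / 0.067114 = 1.194624/0.067114 ≈ 17.8.

μ₀ = 17.8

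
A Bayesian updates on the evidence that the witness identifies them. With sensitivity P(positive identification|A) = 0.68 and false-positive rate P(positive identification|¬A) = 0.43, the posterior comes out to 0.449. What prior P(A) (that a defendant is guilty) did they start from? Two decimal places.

P(A) = 0.34

In odds form, posterior odds = prior odds × likelihood ratio, so prior odds = posterior odds ÷ LR.
Posterior odds = 0.449/(1−0.449) = 0.8149. LR = 0.68/0.43 = 1.5814.
Prior odds = 0.8149/1.5814 = 0.5153, so P(A) = 0.5153/(1+0.5153) ≈ 0.34.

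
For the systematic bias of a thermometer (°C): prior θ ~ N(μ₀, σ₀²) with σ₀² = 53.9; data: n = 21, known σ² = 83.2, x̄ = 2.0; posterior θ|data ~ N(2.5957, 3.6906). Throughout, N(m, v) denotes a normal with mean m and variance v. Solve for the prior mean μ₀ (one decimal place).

μ₀ = 10.7

The posterior mean is a precision-weighted average: μ_n = (τ₀μ₀ + τ_data·x̄)/(τ₀+τ_data), with τ₀=1/σ₀² and τ_data=n/σ².
Here τ₀ = 1/53.9 = 0.018553 and τ_data = 21/83.2 = 0.252404, so τ_n = 0.270957.
Rearranging for μ₀: μ₀ = (μ_n·τ_n − τ_data·x̄)/τ₀ = (2.5957·0.270957 − 0.252404·2.0) / 0.018553 = 0.198515/0.018553 ≈ 10.7.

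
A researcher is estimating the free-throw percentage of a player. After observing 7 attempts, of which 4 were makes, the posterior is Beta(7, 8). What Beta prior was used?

Beta is conjugate to the binomial likelihood: posterior = Beta(a+s, b+f).
Subtract the data counts: 7−4=3, 8−3=5.

Beta(3, 5)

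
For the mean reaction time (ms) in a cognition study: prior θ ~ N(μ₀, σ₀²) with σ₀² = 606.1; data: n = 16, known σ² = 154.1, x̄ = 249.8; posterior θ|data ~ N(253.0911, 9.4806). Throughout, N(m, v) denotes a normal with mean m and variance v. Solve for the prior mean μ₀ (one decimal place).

With known observation variance, the Normal–Normal posterior has precision τ_n = τ₀ + n/σ² and mean μ_n = (τ₀μ₀ + (n/σ²)x̄)/τ_n.
Here τ₀ = 1/606.1 = 0.001650 and τ_data = 16/154.1 = 0.103829, so τ_n = 0.105479.
Rearranging for μ₀: μ₀ = (μ_n·τ_n − τ_data·x̄)/τ₀ = (253.0911·0.105479 − 0.103829·249.8) / 0.001650 = 0.759312/0.001650 ≈ 460.2.

μ₀ = 460.2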